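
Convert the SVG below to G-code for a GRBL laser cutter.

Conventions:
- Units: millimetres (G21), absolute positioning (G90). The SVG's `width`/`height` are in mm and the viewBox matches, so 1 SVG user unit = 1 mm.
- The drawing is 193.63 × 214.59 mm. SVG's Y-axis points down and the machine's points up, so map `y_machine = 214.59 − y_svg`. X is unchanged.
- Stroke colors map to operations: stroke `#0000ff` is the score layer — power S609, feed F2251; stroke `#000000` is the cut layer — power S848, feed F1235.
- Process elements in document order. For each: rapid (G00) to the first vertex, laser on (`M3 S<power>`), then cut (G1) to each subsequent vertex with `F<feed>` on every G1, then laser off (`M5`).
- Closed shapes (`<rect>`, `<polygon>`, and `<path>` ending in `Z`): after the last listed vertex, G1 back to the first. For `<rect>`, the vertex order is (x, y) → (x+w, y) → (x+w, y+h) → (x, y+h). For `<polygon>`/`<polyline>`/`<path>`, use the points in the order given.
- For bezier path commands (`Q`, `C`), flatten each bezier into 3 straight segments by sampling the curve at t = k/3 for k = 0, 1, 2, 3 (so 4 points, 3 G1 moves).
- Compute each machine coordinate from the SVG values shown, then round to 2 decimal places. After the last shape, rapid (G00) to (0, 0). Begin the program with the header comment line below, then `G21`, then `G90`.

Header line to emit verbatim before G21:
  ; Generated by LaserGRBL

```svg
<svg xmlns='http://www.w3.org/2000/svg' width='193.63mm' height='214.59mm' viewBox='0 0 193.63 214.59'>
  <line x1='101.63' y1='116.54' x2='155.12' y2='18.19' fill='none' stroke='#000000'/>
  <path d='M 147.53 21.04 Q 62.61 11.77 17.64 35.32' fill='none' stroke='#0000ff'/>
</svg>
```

; Generated by LaserGRBL
G21
G90
G00 X101.63 Y98.05
M3 S848
G1 X155.12 Y196.40 F1235
M5
G00 X147.53 Y193.55
M3 S609
G1 X95.36 Y196.08 F2251
G1 X52.06 Y191.32 F2251
G1 X17.64 Y179.27 F2251
M5
G00 X0.00 Y0.00

Since the viewBox matches the mm dimensions, user units are millimetres directly. The only transform is the Y-flip y_m = 214.59 − y_svg.

Shape 1 is a line segment drawn with `<line>`. Its stroke #000000 means cut at S848, F1235. After flipping Y the toolpath is (101.63,98.05) → (155.12,196.40).

Shape 2 is a quadratic bezier drawn with `<path>`. Its stroke #0000ff means score at S609, F2251. After flipping Y the toolpath is (147.53,193.55) → (95.36,196.08) → (52.06,191.32) → (17.64,179.27).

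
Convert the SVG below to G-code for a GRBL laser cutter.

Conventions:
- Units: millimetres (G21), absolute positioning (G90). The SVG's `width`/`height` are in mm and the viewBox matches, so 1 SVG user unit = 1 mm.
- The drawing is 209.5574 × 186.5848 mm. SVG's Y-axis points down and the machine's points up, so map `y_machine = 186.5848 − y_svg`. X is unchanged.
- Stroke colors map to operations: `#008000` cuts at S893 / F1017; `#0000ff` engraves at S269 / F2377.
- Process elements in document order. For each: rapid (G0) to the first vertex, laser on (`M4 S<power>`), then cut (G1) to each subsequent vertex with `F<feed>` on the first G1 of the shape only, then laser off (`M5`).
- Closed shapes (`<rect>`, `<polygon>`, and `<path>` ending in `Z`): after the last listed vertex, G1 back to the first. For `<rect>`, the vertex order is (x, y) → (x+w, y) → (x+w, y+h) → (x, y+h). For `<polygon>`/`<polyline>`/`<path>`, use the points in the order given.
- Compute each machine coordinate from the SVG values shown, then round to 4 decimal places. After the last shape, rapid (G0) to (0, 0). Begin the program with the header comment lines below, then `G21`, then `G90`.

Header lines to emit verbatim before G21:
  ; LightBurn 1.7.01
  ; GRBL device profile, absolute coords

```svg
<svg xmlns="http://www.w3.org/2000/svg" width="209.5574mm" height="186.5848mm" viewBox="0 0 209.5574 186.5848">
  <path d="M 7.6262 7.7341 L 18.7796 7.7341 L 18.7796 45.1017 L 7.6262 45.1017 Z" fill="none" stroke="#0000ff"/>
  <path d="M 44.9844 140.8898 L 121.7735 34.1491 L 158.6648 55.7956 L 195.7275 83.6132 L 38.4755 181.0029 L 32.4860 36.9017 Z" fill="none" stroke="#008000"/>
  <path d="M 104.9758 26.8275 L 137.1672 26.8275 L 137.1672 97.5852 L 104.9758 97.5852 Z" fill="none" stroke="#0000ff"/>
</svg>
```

Since the viewBox matches the mm dimensions, user units are millimetres directly. The only transform is the Y-flip y_m = 186.5848 − y_svg.

Shape 1 is a rectangle drawn with `<path>`. Its stroke #0000ff means engrave at S269, F2377. After flipping Y the toolpath is (7.6262,178.8507) → (18.7796,178.8507) → (18.7796,141.4831) → (7.6262,141.4831) → (7.6262,178.8507), returning to the start.

Shape 2 is a closed polygon drawn with `<path>`. Its stroke #008000 means cut at S893, F1017. After flipping Y the toolpath is (44.9844,45.6950) → (121.7735,152.4357) → (158.6648,130.7892) → (195.7275,102.9716) → (38.4755,5.5819) → (32.4860,149.6831) → (44.9844,45.6950), returning to the start.

Shape 3 is a rectangle drawn with `<path>`. Its stroke #0000ff means engrave at S269, F2377. After flipping Y the toolpath is (104.9758,159.7573) → (137.1672,159.7573) → (137.1672,88.9996) → (104.9758,88.9996) → (104.9758,159.7573), returning to the start.

; LightBurn 1.7.01
; GRBL device profile, absolute coords
G21
G90
G0 X7.6262 Y178.8507
M4 S269
G1 X18.7796 Y178.8507 F2377
G1 X18.7796 Y141.4831
G1 X7.6262 Y141.4831
G1 X7.6262 Y178.8507
M5
G0 X44.9844 Y45.6950
M4 S893
G1 X121.7735 Y152.4357 F1017
G1 X158.6648 Y130.7892
G1 X195.7275 Y102.9716
G1 X38.4755 Y5.5819
G1 X32.4860 Y149.6831
G1 X44.9844 Y45.6950
M5
G0 X104.9758 Y159.7573
M4 S269
G1 X137.1672 Y159.7573 F2377
G1 X137.1672 Y88.9996
G1 X104.9758 Y88.9996
G1 X104.9758 Y159.7573
M5
G0 X0.0000 Y0.0000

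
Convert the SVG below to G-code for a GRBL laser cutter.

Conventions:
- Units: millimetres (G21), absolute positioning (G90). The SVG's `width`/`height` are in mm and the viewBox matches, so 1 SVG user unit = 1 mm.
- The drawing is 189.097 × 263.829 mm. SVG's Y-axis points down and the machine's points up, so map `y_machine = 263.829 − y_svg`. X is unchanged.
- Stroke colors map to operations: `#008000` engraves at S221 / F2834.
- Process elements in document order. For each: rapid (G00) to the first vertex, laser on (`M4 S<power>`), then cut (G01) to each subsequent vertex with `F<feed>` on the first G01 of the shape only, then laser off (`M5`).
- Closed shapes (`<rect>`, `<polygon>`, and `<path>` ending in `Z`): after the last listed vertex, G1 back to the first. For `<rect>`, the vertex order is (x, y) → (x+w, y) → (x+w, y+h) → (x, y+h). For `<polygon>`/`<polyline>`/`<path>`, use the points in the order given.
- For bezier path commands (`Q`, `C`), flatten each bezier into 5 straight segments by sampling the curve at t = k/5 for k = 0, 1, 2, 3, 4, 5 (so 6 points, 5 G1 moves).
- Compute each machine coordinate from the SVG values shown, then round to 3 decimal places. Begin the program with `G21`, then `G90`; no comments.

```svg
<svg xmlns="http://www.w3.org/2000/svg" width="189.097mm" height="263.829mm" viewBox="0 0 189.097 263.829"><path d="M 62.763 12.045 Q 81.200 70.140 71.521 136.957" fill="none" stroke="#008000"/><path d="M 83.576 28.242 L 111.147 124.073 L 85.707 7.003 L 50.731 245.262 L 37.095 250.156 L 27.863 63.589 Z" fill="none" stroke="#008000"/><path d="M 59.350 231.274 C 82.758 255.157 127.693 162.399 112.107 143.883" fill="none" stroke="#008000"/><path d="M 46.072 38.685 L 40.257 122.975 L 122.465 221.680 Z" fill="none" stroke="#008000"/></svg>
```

viewBox `0 0 189.097 263.829` with mm width/height → 1 unit = 1 mm. Flip: y_m = 263.829 − y_svg.

**Shape 1** — `<path>` quadratic bezier, stroke `#008000` → engrave (S221, F2834). Control points (SVG): P0=(62.763,12.045), P1=(81.200,70.140), P2=(71.521,136.957); sampled at t=k/5. Machine vertices: (62.763,251.784) → (69.013,228.197) → (73.014,203.912) → (74.766,178.930) → (74.268,153.250) → (71.521,126.872). Open path.

**Shape 2** — `<path>` closed polygon, stroke `#008000` → engrave (S221, F2834). Machine vertices: (83.576,235.587) → (111.147,139.756) → (85.707,256.826) → (50.731,18.567) → (37.095,13.673) → (27.863,200.240) → (83.576,235.587). Closed: final G1 returns to the first vertex.

**Shape 3** — `<path>` cubic bezier, stroke `#008000` → engrave (S221, F2834). Control points (SVG): P0=(59.350,231.274), P1=(82.758,255.157), P2=(127.693,162.399), P3=(112.107,143.883); sampled at t=k/5. Machine vertices: (59.350,32.555) → (75.322,30.695) → (92.521,47.667) → (107.011,74.307) → (114.852,101.454) → (112.107,119.946). Open path.

**Shape 4** — `<path>` closed polygon, stroke `#008000` → engrave (S221, F2834). Machine vertices: (46.072,225.144) → (40.257,140.854) → (122.465,42.149) → (46.072,225.144). Closed: final G1 returns to the first vertex.

G21
G90
G00 X62.763 Y251.784
M4 S221
G01 X69.013 Y228.197 F2834
G01 X73.014 Y203.912
G01 X74.766 Y178.930
G01 X74.268 Y153.250
G01 X71.521 Y126.872
M5
G00 X83.576 Y235.587
M4 S221
G01 X111.147 Y139.756 F2834
G01 X85.707 Y256.826
G01 X50.731 Y18.567
G01 X37.095 Y13.673
G01 X27.863 Y200.240
G01 X83.576 Y235.587
M5
G00 X59.350 Y32.555
M4 S221
G01 X75.322 Y30.695 F2834
G01 X92.521 Y47.667
G01 X107.011 Y74.307
G01 X114.852 Y101.454
G01 X112.107 Y119.946
M5
G00 X46.072 Y225.144
M4 S221
G01 X40.257 Y140.854 F2834
G01 X122.465 Y42.149
G01 X46.072 Y225.144
M5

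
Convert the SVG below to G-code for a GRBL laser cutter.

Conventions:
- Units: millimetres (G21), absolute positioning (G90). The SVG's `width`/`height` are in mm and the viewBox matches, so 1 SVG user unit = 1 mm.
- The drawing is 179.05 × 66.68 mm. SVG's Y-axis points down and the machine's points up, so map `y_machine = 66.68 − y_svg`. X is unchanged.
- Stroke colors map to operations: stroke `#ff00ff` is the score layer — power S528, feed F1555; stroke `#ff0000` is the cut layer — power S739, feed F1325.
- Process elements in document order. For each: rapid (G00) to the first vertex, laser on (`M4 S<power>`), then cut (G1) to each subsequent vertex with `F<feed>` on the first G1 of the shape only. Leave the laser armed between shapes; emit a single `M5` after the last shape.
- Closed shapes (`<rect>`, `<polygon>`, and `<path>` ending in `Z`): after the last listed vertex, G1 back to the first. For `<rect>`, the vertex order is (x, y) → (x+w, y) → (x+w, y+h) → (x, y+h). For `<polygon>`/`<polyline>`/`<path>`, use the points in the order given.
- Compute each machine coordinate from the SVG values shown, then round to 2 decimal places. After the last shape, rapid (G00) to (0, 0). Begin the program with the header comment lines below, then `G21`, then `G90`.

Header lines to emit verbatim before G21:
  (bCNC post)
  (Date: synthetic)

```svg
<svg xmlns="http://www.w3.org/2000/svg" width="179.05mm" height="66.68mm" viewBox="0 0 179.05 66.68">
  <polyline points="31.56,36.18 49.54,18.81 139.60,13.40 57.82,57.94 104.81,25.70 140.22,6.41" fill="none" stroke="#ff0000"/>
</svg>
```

(bCNC post)
(Date: synthetic)
G21
G90
G00 X31.56 Y30.50
M4 S739
G1 X49.54 Y47.87 F1325
G1 X139.60 Y53.28
G1 X57.82 Y8.74
G1 X104.81 Y40.98
G1 X140.22 Y60.27
M5
G00 X0.00 Y0.00

1 u = 1 mm; y_m = 66.68 − y.

[1] `<polyline>` open polyline, #ff0000→cut S739 F1325: (31.56,30.50) → (49.54,47.87) → (139.60,53.28) → (57.82,8.74) → (104.81,40.98) → (140.22,60.27)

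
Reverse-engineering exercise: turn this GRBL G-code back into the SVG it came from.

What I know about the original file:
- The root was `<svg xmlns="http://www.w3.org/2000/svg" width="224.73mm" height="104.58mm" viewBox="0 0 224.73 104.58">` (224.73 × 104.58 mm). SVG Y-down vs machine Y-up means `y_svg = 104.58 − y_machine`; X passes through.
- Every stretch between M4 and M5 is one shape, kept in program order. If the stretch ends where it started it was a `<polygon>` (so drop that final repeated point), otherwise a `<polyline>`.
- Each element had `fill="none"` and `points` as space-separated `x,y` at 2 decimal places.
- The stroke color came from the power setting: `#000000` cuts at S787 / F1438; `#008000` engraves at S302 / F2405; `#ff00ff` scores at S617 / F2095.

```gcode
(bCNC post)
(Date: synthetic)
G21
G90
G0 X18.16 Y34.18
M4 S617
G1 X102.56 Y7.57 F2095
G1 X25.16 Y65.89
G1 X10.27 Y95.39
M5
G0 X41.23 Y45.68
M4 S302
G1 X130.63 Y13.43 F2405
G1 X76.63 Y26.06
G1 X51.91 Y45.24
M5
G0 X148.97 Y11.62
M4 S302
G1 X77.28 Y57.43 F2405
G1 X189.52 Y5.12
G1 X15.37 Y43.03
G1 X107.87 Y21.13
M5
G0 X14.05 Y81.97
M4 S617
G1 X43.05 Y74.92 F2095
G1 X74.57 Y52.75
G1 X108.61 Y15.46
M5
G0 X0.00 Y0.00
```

Each laser-on run becomes one SVG element. Flip Y back into SVG space with y_svg = 104.58 − y_machine.

Run 1: the run's S617 means `#ff00ff` (score). The run is open, so emit a `<polyline>` with points (Y-flipped): 18.16,70.40 102.56,97.01 25.16,38.69 10.27,9.19.

Run 2: the run's S302 means `#008000` (engrave). The run is open, so emit a `<polyline>` with points (Y-flipped): 41.23,58.90 130.63,91.15 76.63,78.52 51.91,59.34.

Run 3: the run's S302 means `#008000` (engrave). The run is open, so emit a `<polyline>` with points (Y-flipped): 148.97,92.96 77.28,47.15 189.52,99.46 15.37,61.55 107.87,83.45.

Run 4: power S617 maps to stroke `#ff00ff` (score). The run is open, so emit a `<polyline>` with points (Y-flipped): 14.05,22.61 43.05,29.66 74.57,51.83 108.61,89.12.

<svg xmlns="http://www.w3.org/2000/svg" width="224.73mm" height="104.58mm" viewBox="0 0 224.73 104.58">
  <polyline points="18.16,70.40 102.56,97.01 25.16,38.69 10.27,9.19" fill="none" stroke="#ff00ff"/>
  <polyline points="41.23,58.90 130.63,91.15 76.63,78.52 51.91,59.34" fill="none" stroke="#008000"/>
  <polyline points="148.97,92.96 77.28,47.15 189.52,99.46 15.37,61.55 107.87,83.45" fill="none" stroke="#008000"/>
  <polyline points="14.05,22.61 43.05,29.66 74.57,51.83 108.61,89.12" fill="none" stroke="#ff00ff"/>
</svg>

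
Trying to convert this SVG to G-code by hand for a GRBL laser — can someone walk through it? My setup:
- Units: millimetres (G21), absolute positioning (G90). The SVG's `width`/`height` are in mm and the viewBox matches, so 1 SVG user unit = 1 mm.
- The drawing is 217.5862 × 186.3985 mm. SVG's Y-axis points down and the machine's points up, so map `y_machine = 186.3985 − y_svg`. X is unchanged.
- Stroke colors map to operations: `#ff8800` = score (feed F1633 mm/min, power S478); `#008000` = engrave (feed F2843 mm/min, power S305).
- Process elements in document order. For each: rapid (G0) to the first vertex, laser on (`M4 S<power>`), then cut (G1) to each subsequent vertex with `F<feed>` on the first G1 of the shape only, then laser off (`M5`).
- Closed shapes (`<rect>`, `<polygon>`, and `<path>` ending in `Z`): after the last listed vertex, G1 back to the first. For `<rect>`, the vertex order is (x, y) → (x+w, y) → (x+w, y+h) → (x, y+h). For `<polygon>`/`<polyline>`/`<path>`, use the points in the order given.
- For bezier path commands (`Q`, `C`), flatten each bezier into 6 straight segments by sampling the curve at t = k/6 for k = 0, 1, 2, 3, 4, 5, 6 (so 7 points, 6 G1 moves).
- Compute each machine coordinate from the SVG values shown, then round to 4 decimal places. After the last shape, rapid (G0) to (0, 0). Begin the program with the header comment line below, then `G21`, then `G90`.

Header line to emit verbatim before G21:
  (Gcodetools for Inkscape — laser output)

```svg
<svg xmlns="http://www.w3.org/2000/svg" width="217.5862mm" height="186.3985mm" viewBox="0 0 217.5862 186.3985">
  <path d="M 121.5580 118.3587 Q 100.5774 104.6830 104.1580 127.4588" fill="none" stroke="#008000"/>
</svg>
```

1 u = 1 mm; y_m = 186.3985 − y.

[1] `<path>` quadratic bezier, #008000→engrave S305 F2843: (121.5580,68.0398) → (115.2467,71.5858) → (110.3000,73.1068) → (106.7177,72.6026) → (104.5000,70.0734) → (103.6467,65.5191) → (104.1580,58.9397)

(Gcodetools for Inkscape — laser output)
G21
G90
G0 X121.5580 Y68.0398
M4 S305
G1 X115.2467 Y71.5858 F2843
G1 X110.3000 Y73.1068
G1 X106.7177 Y72.6026
G1 X104.5000 Y70.0734
G1 X103.6467 Y65.5191
G1 X104.1580 Y58.9397
M5
G0 X0.0000 Y0.0000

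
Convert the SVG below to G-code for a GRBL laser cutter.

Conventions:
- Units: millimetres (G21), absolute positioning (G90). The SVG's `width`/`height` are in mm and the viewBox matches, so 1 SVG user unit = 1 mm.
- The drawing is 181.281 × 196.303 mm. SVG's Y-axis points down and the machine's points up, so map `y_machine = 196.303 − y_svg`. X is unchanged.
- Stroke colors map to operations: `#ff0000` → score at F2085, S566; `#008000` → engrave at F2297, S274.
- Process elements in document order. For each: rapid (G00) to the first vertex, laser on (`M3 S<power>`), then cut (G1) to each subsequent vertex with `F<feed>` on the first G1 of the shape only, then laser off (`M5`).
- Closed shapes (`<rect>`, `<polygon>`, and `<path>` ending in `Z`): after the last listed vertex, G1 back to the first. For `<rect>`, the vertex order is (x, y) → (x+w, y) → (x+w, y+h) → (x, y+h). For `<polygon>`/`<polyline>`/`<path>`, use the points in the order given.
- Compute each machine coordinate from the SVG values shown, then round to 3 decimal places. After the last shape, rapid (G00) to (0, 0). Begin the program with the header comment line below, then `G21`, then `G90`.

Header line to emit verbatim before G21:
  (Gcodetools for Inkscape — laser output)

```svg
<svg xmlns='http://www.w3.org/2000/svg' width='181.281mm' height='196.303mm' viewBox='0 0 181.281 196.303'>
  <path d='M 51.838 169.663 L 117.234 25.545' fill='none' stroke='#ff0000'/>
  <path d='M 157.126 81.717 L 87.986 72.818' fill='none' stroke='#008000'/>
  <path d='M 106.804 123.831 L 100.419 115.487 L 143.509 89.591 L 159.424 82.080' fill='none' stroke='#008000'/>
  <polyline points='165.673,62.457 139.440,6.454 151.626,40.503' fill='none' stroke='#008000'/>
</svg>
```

(Gcodetools for Inkscape — laser output)
G21
G90
G00 X51.838 Y26.640
M3 S566
G1 X117.234 Y170.758 F2085
M5
G00 X157.126 Y114.586
M3 S274
G1 X87.986 Y123.485 F2297
M5
G00 X106.804 Y72.472
M3 S274
G1 X100.419 Y80.816 F2297
G1 X143.509 Y106.712
G1 X159.424 Y114.223
M5
G00 X165.673 Y133.846
M3 S274
G1 X139.440 Y189.849 F2297
G1 X151.626 Y155.800
M5
G00 X0.000 Y0.000

viewBox `0 0 181.281 196.303` with mm width/height → 1 unit = 1 mm. Flip: y_m = 196.303 − y_svg.

**Shape 1** — `<path>` line segment, stroke `#ff0000` → score (S566, F2085). Machine vertices: (51.838,26.640) → (117.234,170.758). Open path.

**Shape 2** — `<path>` line segment, stroke `#008000` → engrave (S274, F2297). Machine vertices: (157.126,114.586) → (87.986,123.485). Open path.

**Shape 3** — `<path>` open polyline, stroke `#008000` → engrave (S274, F2297). Machine vertices: (106.804,72.472) → (100.419,80.816) → (143.509,106.712) → (159.424,114.223). Open path.

**Shape 4** — `<polyline>` open polyline, stroke `#008000` → engrave (S274, F2297). Machine vertices: (165.673,133.846) → (139.440,189.849) → (151.626,155.800). Open path.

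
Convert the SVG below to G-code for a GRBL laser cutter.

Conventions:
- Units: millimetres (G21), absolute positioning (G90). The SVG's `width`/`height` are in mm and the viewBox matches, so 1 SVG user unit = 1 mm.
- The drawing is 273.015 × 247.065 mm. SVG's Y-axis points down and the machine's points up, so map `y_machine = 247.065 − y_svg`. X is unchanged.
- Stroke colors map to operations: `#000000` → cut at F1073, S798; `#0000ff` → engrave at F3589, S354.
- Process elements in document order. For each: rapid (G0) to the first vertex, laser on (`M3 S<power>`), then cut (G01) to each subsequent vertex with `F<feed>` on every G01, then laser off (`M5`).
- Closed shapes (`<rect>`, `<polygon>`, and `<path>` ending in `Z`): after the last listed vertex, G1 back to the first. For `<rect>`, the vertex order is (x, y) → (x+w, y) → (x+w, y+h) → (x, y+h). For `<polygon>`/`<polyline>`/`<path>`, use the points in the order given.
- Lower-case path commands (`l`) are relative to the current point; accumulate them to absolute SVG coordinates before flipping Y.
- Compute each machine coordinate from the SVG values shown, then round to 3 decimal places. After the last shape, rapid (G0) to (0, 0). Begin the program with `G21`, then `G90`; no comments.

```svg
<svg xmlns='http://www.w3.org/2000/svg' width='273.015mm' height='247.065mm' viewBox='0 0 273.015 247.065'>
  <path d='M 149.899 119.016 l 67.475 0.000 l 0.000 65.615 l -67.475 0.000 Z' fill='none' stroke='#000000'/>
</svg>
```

G21
G90
G0 X149.899 Y128.049
M3 S798
G01 X217.374 Y128.049 F1073
G01 X217.374 Y62.434 F1073
G01 X149.899 Y62.434 F1073
G01 X149.899 Y128.049 F1073
M5
G0 X0.000 Y0.000

1 u = 1 mm; y_m = 247.065 − y.

[1] `<path>` rectangle, #000000→cut S798 F1073: (149.899,128.049) → (217.374,128.049) → (217.374,62.434) → (149.899,62.434) → (149.899,128.049) (closed)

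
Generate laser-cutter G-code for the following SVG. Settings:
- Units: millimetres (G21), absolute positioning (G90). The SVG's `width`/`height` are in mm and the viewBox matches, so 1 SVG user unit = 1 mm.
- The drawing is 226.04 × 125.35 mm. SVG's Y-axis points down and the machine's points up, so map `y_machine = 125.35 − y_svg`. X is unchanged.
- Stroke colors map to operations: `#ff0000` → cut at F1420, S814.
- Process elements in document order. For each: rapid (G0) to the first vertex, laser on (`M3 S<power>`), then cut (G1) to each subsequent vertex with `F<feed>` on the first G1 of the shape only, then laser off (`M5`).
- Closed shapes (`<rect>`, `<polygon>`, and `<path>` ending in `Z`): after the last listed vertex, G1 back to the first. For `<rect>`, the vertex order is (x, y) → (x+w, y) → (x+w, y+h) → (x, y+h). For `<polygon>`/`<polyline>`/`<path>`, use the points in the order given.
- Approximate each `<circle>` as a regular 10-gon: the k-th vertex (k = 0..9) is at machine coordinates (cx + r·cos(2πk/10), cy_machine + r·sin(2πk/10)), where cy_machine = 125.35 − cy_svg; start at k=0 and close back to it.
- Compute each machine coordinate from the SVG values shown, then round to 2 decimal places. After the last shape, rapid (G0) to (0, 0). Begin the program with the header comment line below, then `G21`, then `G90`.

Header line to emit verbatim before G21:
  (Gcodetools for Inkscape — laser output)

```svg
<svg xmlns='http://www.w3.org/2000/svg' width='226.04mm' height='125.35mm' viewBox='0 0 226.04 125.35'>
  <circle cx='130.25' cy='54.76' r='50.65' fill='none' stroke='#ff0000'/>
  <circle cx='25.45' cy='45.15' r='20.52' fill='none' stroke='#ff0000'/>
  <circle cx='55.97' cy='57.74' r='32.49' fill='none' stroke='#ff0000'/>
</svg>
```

(Gcodetools for Inkscape — laser output)
G21
G90
G0 X180.90 Y70.59
M3 S814
G1 X171.23 Y100.36 F1420
G1 X145.90 Y118.76
G1 X114.60 Y118.76
G1 X89.27 Y100.36
G1 X79.60 Y70.59
G1 X89.27 Y40.82
G1 X114.60 Y22.42
G1 X145.90 Y22.42
G1 X171.23 Y40.82
G1 X180.90 Y70.59
M5
G0 X45.97 Y80.20
M3 S814
G1 X42.05 Y92.26 F1420
G1 X31.79 Y99.72
G1 X19.11 Y99.72
G1 X8.85 Y92.26
G1 X4.93 Y80.20
G1 X8.85 Y68.14
G1 X19.11 Y60.68
G1 X31.79 Y60.68
G1 X42.05 Y68.14
G1 X45.97 Y80.20
M5
G0 X88.46 Y67.61
M3 S814
G1 X82.25 Y86.71 F1420
G1 X66.01 Y98.51
G1 X45.93 Y98.51
G1 X29.69 Y86.71
G1 X23.48 Y67.61
G1 X29.69 Y48.51
G1 X45.93 Y36.71
G1 X66.01 Y36.71
G1 X82.25 Y48.51
G1 X88.46 Y67.61
M5
G0 X0.00 Y0.00

Since the viewBox matches the mm dimensions, user units are millimetres directly. The only transform is the Y-flip y_m = 125.35 − y_svg.

Shape 1 is a circle drawn with `<circle>`. Its stroke #ff0000 means cut at S814, F1420. After flipping Y the toolpath is (180.90,70.59) → (171.23,100.36) → (145.90,118.76) → (114.60,118.76) → (89.27,100.36) → (79.60,70.59) → (89.27,40.82) → (114.60,22.42) → (145.90,22.42) → (171.23,40.82) → (180.90,70.59), returning to the start.

Shape 2 is a circle drawn with `<circle>`. Its stroke #ff0000 means cut at S814, F1420. After flipping Y the toolpath is (45.97,80.20) → (42.05,92.26) → (31.79,99.72) → (19.11,99.72) → (8.85,92.26) → (4.93,80.20) → (8.85,68.14) → (19.11,60.68) → (31.79,60.68) → (42.05,68.14) → (45.97,80.20), returning to the start.

Shape 3 is a circle drawn with `<circle>`. Its stroke #ff0000 means cut at S814, F1420. After flipping Y the toolpath is (88.46,67.61) → (82.25,86.71) → (66.01,98.51) → (45.93,98.51) → (29.69,86.71) → (23.48,67.61) → (29.69,48.51) → (45.93,36.71) → (66.01,36.71) → (82.25,48.51) → (88.46,67.61), returning to the start.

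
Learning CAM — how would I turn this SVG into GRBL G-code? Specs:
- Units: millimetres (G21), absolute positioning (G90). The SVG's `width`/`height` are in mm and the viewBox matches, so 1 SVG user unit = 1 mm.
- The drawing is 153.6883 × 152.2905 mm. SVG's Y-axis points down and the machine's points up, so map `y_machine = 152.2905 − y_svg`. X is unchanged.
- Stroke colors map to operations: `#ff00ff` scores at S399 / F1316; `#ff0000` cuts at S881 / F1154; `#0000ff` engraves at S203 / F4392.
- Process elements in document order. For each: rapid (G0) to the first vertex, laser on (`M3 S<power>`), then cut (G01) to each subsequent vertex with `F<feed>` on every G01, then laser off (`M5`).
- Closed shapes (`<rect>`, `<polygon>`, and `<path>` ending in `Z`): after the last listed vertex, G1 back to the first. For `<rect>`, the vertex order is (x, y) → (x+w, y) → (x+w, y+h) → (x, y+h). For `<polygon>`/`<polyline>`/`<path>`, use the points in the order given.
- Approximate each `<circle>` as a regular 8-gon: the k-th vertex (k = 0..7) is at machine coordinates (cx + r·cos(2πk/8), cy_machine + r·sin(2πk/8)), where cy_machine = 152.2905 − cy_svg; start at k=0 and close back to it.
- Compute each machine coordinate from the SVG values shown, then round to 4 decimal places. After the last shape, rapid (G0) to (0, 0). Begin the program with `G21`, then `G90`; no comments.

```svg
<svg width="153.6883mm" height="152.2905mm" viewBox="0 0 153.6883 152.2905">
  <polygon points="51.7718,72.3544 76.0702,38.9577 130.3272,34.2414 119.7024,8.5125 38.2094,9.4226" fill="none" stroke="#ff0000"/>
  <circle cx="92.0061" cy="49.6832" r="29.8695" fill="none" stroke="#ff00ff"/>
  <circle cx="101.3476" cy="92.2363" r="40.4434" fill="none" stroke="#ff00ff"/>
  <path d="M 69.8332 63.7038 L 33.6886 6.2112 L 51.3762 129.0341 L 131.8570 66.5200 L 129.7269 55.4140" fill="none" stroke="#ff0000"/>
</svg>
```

1 u = 1 mm; y_m = 152.2905 − y.

[1] `<polygon>` closed polygon, #ff0000→cut S881 F1154: (51.7718,79.9361) → (76.0702,113.3328) → (130.3272,118.0491) → (119.7024,143.7780) → (38.2094,142.8679) → (51.7718,79.9361) (closed)

[2] `<circle>` circle, #ff00ff→score S399 F1316: (121.8756,102.6073) → (113.1270,123.7282) → (92.0061,132.4768) → (70.8852,123.7282) → (62.1366,102.6073) → (70.8852,81.4864) → (92.0061,72.7378) → (113.1270,81.4864) → (121.8756,102.6073) (closed)

[3] `<circle>` circle, #ff00ff→score S399 F1316: (141.7910,60.0542) → (129.9454,88.6520) → (101.3476,100.4976) → (72.7498,88.6520) → (60.9042,60.0542) → (72.7498,31.4564) → (101.3476,19.6108) → (129.9454,31.4564) → (141.7910,60.0542) (closed)

[4] `<path>` open polyline, #ff0000→cut S881 F1154: (69.8332,88.5867) → (33.6886,146.0793) → (51.3762,23.2564) → (131.8570,85.7705) → (129.7269,96.8765)

G21
G90
G0 X51.7718 Y79.9361
M3 S881
G01 X76.0702 Y113.3328 F1154
G01 X130.3272 Y118.0491 F1154
G01 X119.7024 Y143.7780 F1154
G01 X38.2094 Y142.8679 F1154
G01 X51.7718 Y79.9361 F1154
M5
G0 X121.8756 Y102.6073
M3 S399
G01 X113.1270 Y123.7282 F1316
G01 X92.0061 Y132.4768 F1316
G01 X70.8852 Y123.7282 F1316
G01 X62.1366 Y102.6073 F1316
G01 X70.8852 Y81.4864 F1316
G01 X92.0061 Y72.7378 F1316
G01 X113.1270 Y81.4864 F1316
G01 X121.8756 Y102.6073 F1316
M5
G0 X141.7910 Y60.0542
M3 S399
G01 X129.9454 Y88.6520 F1316
G01 X101.3476 Y100.4976 F1316
G01 X72.7498 Y88.6520 F1316
G01 X60.9042 Y60.0542 F1316
G01 X72.7498 Y31.4564 F1316
G01 X101.3476 Y19.6108 F1316
G01 X129.9454 Y31.4564 F1316
G01 X141.7910 Y60.0542 F1316
M5
G0 X69.8332 Y88.5867
M3 S881
G01 X33.6886 Y146.0793 F1154
G01 X51.3762 Y23.2564 F1154
G01 X131.8570 Y85.7705 F1154
G01 X129.7269 Y96.8765 F1154
M5
G0 X0.0000 Y0.0000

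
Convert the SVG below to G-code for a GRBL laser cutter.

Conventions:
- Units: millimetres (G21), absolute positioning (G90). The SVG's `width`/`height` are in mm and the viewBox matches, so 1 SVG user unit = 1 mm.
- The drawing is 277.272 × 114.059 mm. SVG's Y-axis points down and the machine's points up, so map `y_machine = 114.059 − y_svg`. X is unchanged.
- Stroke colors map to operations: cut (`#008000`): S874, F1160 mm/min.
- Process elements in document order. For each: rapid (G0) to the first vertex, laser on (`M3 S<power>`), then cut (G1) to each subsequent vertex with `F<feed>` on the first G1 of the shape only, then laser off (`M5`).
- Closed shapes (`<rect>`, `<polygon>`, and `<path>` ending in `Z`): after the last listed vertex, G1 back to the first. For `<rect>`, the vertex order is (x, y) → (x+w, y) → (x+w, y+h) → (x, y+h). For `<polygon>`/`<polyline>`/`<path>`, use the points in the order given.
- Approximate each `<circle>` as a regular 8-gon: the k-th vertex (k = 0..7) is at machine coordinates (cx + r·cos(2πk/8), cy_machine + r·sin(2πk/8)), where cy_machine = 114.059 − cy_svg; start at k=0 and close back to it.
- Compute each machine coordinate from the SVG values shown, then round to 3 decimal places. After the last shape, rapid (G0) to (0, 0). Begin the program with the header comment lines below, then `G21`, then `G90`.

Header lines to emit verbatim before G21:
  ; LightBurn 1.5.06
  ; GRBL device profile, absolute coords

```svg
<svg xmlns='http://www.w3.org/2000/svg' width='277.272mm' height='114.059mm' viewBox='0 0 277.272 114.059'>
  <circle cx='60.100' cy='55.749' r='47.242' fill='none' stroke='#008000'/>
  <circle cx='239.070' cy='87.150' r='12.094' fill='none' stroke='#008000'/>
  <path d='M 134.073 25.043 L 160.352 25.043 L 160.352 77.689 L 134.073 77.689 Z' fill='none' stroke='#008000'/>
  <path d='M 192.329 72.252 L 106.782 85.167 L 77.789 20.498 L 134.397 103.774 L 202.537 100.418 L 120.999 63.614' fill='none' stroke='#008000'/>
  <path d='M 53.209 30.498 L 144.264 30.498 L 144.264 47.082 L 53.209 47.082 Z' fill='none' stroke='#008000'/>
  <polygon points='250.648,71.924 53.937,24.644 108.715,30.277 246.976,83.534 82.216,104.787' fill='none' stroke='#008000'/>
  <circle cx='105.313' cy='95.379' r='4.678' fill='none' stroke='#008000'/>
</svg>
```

viewBox `0 0 277.272 114.059` with mm width/height → 1 unit = 1 mm. Flip: y_m = 114.059 − y_svg.

**Shape 1** — `<circle>` circle, stroke `#008000` → cut (S874, F1160). Machine vertices: (107.342,58.310) → (93.505,91.715) → (60.100,105.552) → (26.695,91.715) → (12.858,58.310) → (26.695,24.905) → (60.100,11.068) → (93.505,24.905) → (107.342,58.310). Closed: final G1 returns to the first vertex.

**Shape 2** — `<circle>` circle, stroke `#008000` → cut (S874, F1160). Machine vertices: (251.164,26.909) → (247.622,35.461) → (239.070,39.003) → (230.518,35.461) → (226.976,26.909) → (230.518,18.357) → (239.070,14.815) → (247.622,18.357) → (251.164,26.909). Closed: final G1 returns to the first vertex.

**Shape 3** — `<path>` rectangle, stroke `#008000` → cut (S874, F1160). Machine vertices: (134.073,89.016) → (160.352,89.016) → (160.352,36.370) → (134.073,36.370) → (134.073,89.016). Closed: final G1 returns to the first vertex.

**Shape 4** — `<path>` open polyline, stroke `#008000` → cut (S874, F1160). Machine vertices: (192.329,41.807) → (106.782,28.892) → (77.789,93.561) → (134.397,10.285) → (202.537,13.641) → (120.999,50.445). Open path.

**Shape 5** — `<path>` rectangle, stroke `#008000` → cut (S874, F1160). Machine vertices: (53.209,83.561) → (144.264,83.561) → (144.264,66.977) → (53.209,66.977) → (53.209,83.561). Closed: final G1 returns to the first vertex.

**Shape 6** — `<polygon>` closed polygon, stroke `#008000` → cut (S874, F1160). Machine vertices: (250.648,42.135) → (53.937,89.415) → (108.715,83.782) → (246.976,30.525) → (82.216,9.272) → (250.648,42.135). Closed: final G1 returns to the first vertex.

**Shape 7** — `<circle>` circle, stroke `#008000` → cut (S874, F1160). Machine vertices: (109.991,18.680) → (108.621,21.988) → (105.313,23.358) → (102.005,21.988) → (100.635,18.680) → (102.005,15.372) → (105.313,14.002) → (108.621,15.372) → (109.991,18.680). Closed: final G1 returns to the first vertex.

; LightBurn 1.5.06
; GRBL device profile, absolute coords
G21
G90
G0 X107.342 Y58.310
M3 S874
G1 X93.505 Y91.715 F1160
G1 X60.100 Y105.552
G1 X26.695 Y91.715
G1 X12.858 Y58.310
G1 X26.695 Y24.905
G1 X60.100 Y11.068
G1 X93.505 Y24.905
G1 X107.342 Y58.310
M5
G0 X251.164 Y26.909
M3 S874
G1 X247.622 Y35.461 F1160
G1 X239.070 Y39.003
G1 X230.518 Y35.461
G1 X226.976 Y26.909
G1 X230.518 Y18.357
G1 X239.070 Y14.815
G1 X247.622 Y18.357
G1 X251.164 Y26.909
M5
G0 X134.073 Y89.016
M3 S874
G1 X160.352 Y89.016 F1160
G1 X160.352 Y36.370
G1 X134.073 Y36.370
G1 X134.073 Y89.016
M5
G0 X192.329 Y41.807
M3 S874
G1 X106.782 Y28.892 F1160
G1 X77.789 Y93.561
G1 X134.397 Y10.285
G1 X202.537 Y13.641
G1 X120.999 Y50.445
M5
G0 X53.209 Y83.561
M3 S874
G1 X144.264 Y83.561 F1160
G1 X144.264 Y66.977
G1 X53.209 Y66.977
G1 X53.209 Y83.561
M5
G0 X250.648 Y42.135
M3 S874
G1 X53.937 Y89.415 F1160
G1 X108.715 Y83.782
G1 X246.976 Y30.525
G1 X82.216 Y9.272
G1 X250.648 Y42.135
M5
G0 X109.991 Y18.680
M3 S874
G1 X108.621 Y21.988 F1160
G1 X105.313 Y23.358
G1 X102.005 Y21.988
G1 X100.635 Y18.680
G1 X102.005 Y15.372
G1 X105.313 Y14.002
G1 X108.621 Y15.372
G1 X109.991 Y18.680
M5
G0 X0.000 Y0.000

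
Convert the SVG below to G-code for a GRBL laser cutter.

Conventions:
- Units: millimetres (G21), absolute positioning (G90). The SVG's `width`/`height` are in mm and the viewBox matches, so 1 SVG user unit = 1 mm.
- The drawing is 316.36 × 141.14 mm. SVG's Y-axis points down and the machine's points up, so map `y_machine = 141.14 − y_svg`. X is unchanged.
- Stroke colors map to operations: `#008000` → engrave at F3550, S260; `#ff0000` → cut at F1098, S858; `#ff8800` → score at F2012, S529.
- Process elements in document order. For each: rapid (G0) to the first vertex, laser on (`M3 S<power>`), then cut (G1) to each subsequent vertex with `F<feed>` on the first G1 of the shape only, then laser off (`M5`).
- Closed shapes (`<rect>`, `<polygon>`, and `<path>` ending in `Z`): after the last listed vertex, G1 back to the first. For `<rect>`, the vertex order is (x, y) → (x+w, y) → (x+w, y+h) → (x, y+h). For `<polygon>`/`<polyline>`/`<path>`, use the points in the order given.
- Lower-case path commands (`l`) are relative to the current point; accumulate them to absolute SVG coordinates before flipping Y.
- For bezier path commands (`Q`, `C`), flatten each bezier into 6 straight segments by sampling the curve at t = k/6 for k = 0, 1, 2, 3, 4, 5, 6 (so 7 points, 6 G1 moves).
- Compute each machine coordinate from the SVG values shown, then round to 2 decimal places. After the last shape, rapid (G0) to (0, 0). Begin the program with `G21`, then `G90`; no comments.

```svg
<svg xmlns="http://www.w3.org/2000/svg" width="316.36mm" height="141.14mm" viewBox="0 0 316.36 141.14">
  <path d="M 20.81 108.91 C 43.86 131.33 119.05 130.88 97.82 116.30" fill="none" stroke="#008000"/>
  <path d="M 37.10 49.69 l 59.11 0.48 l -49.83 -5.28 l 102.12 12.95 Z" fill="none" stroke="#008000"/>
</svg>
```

Since the viewBox matches the mm dimensions, user units are millimetres directly. The only transform is the Y-flip y_m = 141.14 − y_svg.

Shape 1 is a cubic bezier drawn with `<path>`. Its stroke #008000 means engrave at S260, F3550. After flipping Y the toolpath is (20.81,32.23) → (35.99,22.89) → (55.74,17.11) → (75.92,14.66) → (92.41,15.29) → (101.09,18.77) → (97.82,24.84).

Shape 2 is a closed polygon drawn with `<path>`. Its stroke #008000 means engrave at S260, F3550. After flipping Y the toolpath is (37.10,91.45) → (96.21,90.97) → (46.38,96.25) → (148.50,83.30) → (37.10,91.45), returning to the start.

G21
G90
G0 X20.81 Y32.23
M3 S260
G1 X35.99 Y22.89 F3550
G1 X55.74 Y17.11
G1 X75.92 Y14.66
G1 X92.41 Y15.29
G1 X101.09 Y18.77
G1 X97.82 Y24.84
M5
G0 X37.10 Y91.45
M3 S260
G1 X96.21 Y90.97 F3550
G1 X46.38 Y96.25
G1 X148.50 Y83.30
G1 X37.10 Y91.45
M5
G0 X0.00 Y0.00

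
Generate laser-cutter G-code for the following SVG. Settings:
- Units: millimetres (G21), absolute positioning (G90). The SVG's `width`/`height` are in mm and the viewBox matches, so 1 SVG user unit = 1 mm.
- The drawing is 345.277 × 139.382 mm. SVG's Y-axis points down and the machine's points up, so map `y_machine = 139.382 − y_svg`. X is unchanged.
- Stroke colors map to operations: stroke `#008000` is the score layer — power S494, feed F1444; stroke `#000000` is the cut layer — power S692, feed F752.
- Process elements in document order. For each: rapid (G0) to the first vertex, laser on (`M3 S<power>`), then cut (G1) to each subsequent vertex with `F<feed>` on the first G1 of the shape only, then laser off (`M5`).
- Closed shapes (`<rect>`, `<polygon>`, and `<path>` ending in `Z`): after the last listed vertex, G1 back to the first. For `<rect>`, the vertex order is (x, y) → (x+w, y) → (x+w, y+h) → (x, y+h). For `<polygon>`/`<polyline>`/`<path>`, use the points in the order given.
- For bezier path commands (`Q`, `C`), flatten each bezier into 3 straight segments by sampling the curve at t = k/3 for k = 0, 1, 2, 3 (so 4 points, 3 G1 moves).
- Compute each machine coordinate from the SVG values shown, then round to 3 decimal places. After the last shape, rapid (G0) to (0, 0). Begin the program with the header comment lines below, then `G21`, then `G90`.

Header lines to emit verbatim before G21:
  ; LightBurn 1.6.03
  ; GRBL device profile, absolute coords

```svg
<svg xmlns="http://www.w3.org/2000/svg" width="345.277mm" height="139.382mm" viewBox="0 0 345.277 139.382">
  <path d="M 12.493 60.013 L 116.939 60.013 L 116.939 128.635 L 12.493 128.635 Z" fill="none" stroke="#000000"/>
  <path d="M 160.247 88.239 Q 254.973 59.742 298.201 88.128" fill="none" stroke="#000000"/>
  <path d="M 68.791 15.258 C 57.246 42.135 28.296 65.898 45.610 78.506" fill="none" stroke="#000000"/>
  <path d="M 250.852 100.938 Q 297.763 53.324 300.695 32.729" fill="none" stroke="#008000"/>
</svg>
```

Since the viewBox matches the mm dimensions, user units are millimetres directly. The only transform is the Y-flip y_m = 139.382 − y_svg.

Shape 1 is a rectangle drawn with `<path>`. Its stroke #000000 means cut at S692, F752. After flipping Y the toolpath is (12.493,79.369) → (116.939,79.369) → (116.939,10.747) → (12.493,10.747) → (12.493,79.369), returning to the start.

Shape 2 is a quadratic bezier drawn with `<path>`. Its stroke #000000 means cut at S692, F752. After flipping Y the toolpath is (160.247,51.143) → (217.676,63.821) → (263.660,63.858) → (298.201,51.254).

Shape 3 is a cubic bezier drawn with `<path>`. Its stroke #000000 means cut at S692, F752. After flipping Y the toolpath is (68.791,124.124) → (53.802,98.583) → (41.359,76.905) → (45.610,60.876).

Shape 4 is a quadratic bezier drawn with `<path>`. Its stroke #008000 means score at S494, F1444. After flipping Y the toolpath is (250.852,38.444) → (277.239,67.185) → (293.854,89.921) → (300.695,106.653).

; LightBurn 1.6.03
; GRBL device profile, absolute coords
G21
G90
G0 X12.493 Y79.369
M3 S692
G1 X116.939 Y79.369 F752
G1 X116.939 Y10.747
G1 X12.493 Y10.747
G1 X12.493 Y79.369
M5
G0 X160.247 Y51.143
M3 S692
G1 X217.676 Y63.821 F752
G1 X263.660 Y63.858
G1 X298.201 Y51.254
M5
G0 X68.791 Y124.124
M3 S692
G1 X53.802 Y98.583 F752
G1 X41.359 Y76.905
G1 X45.610 Y60.876
M5
G0 X250.852 Y38.444
M3 S494
G1 X277.239 Y67.185 F1444
G1 X293.854 Y89.921
G1 X300.695 Y106.653
M5
G0 X0.000 Y0.000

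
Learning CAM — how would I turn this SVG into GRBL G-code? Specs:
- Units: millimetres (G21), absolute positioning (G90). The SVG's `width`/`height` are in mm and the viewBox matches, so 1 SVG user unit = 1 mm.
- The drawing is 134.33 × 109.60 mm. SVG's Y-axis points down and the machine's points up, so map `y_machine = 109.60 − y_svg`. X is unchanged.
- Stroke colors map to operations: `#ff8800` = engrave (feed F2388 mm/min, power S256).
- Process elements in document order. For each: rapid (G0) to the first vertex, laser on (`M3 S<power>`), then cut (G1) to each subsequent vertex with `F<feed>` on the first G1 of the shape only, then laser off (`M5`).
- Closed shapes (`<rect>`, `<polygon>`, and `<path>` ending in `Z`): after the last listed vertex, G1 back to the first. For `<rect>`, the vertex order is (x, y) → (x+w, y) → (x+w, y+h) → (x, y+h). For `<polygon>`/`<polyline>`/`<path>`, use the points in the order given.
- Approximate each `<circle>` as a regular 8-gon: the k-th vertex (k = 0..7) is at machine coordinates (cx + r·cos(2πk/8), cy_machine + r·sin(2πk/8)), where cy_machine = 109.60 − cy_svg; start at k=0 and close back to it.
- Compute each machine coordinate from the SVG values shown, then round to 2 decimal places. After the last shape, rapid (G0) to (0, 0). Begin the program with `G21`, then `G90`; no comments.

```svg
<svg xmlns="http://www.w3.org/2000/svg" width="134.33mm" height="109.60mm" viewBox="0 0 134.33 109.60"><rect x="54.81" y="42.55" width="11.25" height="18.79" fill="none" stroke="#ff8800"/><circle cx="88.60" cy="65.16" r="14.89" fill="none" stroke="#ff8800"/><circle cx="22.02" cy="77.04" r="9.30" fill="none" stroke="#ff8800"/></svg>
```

Since the viewBox matches the mm dimensions, user units are millimetres directly. The only transform is the Y-flip y_m = 109.60 − y_svg.

Shape 1 is a rectangle drawn with `<rect>`. Its stroke #ff8800 means engrave at S256, F2388. After flipping Y the toolpath is (54.81,67.05) → (66.06,67.05) → (66.06,48.26) → (54.81,48.26) → (54.81,67.05), returning to the start.

Shape 2 is a circle drawn with `<circle>`. Its stroke #ff8800 means engrave at S256, F2388. After flipping Y the toolpath is (103.49,44.44) → (99.13,54.97) → (88.60,59.33) → (78.07,54.97) → (73.71,44.44) → (78.07,33.91) → (88.60,29.55) → (99.13,33.91) → (103.49,44.44), returning to the start.

Shape 3 is a circle drawn with `<circle>`. Its stroke #ff8800 means engrave at S256, F2388. After flipping Y the toolpath is (31.32,32.56) → (28.60,39.14) → (22.02,41.86) → (15.44,39.14) → (12.72,32.56) → (15.44,25.98) → (22.02,23.26) → (28.60,25.98) → (31.32,32.56), returning to the start.

G21
G90
G0 X54.81 Y67.05
M3 S256
G1 X66.06 Y67.05 F2388
G1 X66.06 Y48.26
G1 X54.81 Y48.26
G1 X54.81 Y67.05
M5
G0 X103.49 Y44.44
M3 S256
G1 X99.13 Y54.97 F2388
G1 X88.60 Y59.33
G1 X78.07 Y54.97
G1 X73.71 Y44.44
G1 X78.07 Y33.91
G1 X88.60 Y29.55
G1 X99.13 Y33.91
G1 X103.49 Y44.44
M5
G0 X31.32 Y32.56
M3 S256
G1 X28.60 Y39.14 F2388
G1 X22.02 Y41.86
G1 X15.44 Y39.14
G1 X12.72 Y32.56
G1 X15.44 Y25.98
G1 X22.02 Y23.26
G1 X28.60 Y25.98
G1 X31.32 Y32.56
M5
G0 X0.00 Y0.00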